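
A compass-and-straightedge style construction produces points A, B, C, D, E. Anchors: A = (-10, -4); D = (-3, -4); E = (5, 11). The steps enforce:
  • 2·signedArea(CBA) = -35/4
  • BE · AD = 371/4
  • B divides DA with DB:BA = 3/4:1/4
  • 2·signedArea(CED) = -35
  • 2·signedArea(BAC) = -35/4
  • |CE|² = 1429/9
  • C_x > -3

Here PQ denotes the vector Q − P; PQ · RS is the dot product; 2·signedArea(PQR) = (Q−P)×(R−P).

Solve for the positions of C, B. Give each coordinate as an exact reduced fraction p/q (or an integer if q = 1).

1. B_x = -33/4  [B divides DA with DB:BA = 3/4:1/4]
2. B_y = -4  [B divides DA with DB:BA = 3/4:1/4]
   → B = (-33/4, -4)
3. C_x = -8/3  [2·signedArea(CED) = -35 ∩ 2·signedArea(BAC) = -35/4]
4. C_y = 1  [2·signedArea(CED) = -35 ∩ 2·signedArea(BAC) = -35/4]
   → C = (-8/3, 1)

B = (-33/4, -4)
C = (-8/3, 1)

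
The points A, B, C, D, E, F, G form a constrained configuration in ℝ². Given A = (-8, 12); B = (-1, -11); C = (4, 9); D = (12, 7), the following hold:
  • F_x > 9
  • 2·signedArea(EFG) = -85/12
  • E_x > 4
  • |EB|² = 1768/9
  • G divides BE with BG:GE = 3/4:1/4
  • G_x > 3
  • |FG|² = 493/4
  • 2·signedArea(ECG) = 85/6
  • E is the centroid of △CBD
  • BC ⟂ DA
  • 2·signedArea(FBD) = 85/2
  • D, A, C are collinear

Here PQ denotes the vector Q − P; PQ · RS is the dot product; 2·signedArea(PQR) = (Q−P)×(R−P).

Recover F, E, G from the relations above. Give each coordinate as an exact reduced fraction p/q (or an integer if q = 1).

1. E_x = 5  [E is the centroid of △CBD]
2. E_y = 5/3  [E is the centroid of △CBD]
   → E = (5, 5/3)
3. G_x = 7/2  [G divides BE with BG:GE = 3/4:1/4]
4. G_y = -3/2  [G divides BE with BG:GE = 3/4:1/4]
   → G = (7/2, -3/2)
5. F_x = 10  [2·signedArea(FBD) = 85/2 ∩ 2·signedArea(EFG) = -85/12]
6. F_y = 15/2  [2·signedArea(FBD) = 85/2 ∩ 2·signedArea(EFG) = -85/12]
   → F = (10, 15/2)

E = (5, 5/3)
F = (10, 15/2)
G = (7/2, -3/2)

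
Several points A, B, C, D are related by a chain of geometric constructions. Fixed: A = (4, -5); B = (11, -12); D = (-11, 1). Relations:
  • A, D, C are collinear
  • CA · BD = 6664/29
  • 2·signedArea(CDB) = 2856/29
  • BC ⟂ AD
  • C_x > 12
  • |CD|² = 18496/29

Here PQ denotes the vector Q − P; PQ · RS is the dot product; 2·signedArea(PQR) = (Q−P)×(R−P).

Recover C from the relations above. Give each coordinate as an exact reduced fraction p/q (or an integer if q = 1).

1. C_x = 361/29  [A, D, C are collinear ∩ BC ⟂ AD]
2. C_y = -243/29  [A, D, C are collinear ∩ BC ⟂ AD]
   → C = (361/29, -243/29)

C = (361/29, -243/29)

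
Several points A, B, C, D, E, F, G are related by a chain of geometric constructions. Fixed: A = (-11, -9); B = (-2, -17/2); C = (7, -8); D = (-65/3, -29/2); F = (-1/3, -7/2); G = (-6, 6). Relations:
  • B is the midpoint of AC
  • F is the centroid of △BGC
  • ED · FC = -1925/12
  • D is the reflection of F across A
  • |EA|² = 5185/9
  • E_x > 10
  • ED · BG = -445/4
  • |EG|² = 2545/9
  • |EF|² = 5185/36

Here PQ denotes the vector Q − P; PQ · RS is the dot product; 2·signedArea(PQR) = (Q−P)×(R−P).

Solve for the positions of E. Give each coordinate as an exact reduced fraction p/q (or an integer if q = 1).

E = (31/3, 2)

1. E_x = 31/3  [ED · BG = -445/4 ∩ ED · FC = -1925/12]
2. E_y = 2  [ED · BG = -445/4 ∩ ED · FC = -1925/12]
   → E = (31/3, 2)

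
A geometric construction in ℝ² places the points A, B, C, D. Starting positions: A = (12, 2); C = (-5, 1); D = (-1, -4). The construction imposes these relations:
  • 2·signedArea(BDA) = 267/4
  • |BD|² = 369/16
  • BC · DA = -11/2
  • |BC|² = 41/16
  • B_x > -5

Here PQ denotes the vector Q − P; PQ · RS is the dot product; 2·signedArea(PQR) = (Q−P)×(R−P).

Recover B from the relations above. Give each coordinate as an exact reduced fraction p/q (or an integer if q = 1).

1. B_x = -4  [2·signedArea(BDA) = 267/4 ∩ BC · DA = -11/2]
2. B_y = -1/4  [2·signedArea(BDA) = 267/4 ∩ BC · DA = -11/2]
   → B = (-4, -1/4)

B = (-4, -1/4)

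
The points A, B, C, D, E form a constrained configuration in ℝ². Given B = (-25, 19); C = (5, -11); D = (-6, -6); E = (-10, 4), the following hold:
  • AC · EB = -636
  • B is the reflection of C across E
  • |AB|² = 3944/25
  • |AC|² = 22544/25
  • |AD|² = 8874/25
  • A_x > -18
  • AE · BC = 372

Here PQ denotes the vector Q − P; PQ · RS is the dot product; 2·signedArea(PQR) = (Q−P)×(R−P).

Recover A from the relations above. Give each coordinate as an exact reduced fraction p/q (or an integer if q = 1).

1. A_x = -87/5  [line -30·x + 30·y + -792 = 0 ∩ |AD|² = 8874/25]
2. A_y = 9  [line -30·x + 30·y + -792 = 0 ∩ |AD|² = 8874/25]
   → A = (-87/5, 9)

A = (-87/5, 9)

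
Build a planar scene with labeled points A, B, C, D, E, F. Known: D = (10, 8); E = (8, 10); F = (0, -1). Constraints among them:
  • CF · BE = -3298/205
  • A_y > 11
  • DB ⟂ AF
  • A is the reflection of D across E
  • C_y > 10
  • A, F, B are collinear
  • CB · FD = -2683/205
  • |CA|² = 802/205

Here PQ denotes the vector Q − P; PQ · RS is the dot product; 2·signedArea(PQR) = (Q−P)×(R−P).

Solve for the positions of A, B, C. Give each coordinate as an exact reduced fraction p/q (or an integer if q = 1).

A = (6, 12)
B = (1062/205, 2096/205)
C = (1351/205, 2073/205)

1. A_x = 6  [A is the reflection of D across E]
2. A_y = 12  [A is the reflection of D across E]
   → A = (6, 12)
3. B_x = 1062/205  [A, F, B are collinear ∩ DB ⟂ AF]
4. B_y = 2096/205  [A, F, B are collinear ∩ DB ⟂ AF]
   → B = (1062/205, 2096/205)
5. C_x = 1351/205  [CB · FD = -2683/205 ∩ CF · BE = -3298/205]
6. C_y = 2073/205  [CB · FD = -2683/205 ∩ CF · BE = -3298/205]
   → C = (1351/205, 2073/205)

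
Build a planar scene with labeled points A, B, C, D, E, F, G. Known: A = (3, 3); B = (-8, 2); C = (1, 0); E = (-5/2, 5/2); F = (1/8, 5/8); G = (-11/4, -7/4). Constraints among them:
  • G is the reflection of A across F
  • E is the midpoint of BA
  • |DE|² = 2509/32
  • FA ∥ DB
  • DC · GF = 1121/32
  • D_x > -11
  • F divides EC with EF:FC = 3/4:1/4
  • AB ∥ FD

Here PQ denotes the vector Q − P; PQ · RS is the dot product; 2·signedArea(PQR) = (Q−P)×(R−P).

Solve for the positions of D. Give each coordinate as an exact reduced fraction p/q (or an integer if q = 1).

1. D_x = -87/8  [FA ∥ DB ∩ AB ∥ FD]
2. D_y = -3/8  [FA ∥ DB ∩ AB ∥ FD]
   → D = (-87/8, -3/8)

D = (-87/8, -3/8)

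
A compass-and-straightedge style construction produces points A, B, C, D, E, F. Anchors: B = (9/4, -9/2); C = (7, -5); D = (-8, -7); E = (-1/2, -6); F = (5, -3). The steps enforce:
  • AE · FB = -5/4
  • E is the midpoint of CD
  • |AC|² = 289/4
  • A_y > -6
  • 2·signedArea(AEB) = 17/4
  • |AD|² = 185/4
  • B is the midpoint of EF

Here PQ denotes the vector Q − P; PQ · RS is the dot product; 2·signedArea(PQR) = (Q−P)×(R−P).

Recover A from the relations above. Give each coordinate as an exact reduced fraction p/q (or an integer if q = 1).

1. A_x = -3/2  [2·signedArea(AEB) = 17/4 ∩ AE · FB = -5/4]
2. A_y = -5  [2·signedArea(AEB) = 17/4 ∩ AE · FB = -5/4]
   → A = (-3/2, -5)

A = (-3/2, -5)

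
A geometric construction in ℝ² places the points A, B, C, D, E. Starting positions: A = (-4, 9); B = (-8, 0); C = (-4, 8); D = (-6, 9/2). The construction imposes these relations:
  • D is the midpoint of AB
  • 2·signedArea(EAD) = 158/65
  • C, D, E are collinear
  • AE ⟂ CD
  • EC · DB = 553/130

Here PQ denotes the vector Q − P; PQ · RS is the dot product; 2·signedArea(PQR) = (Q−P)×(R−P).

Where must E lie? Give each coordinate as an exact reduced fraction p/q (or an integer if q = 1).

1. E_x = -232/65  [C, D, E are collinear ∩ AE ⟂ CD]
2. E_y = 569/65  [C, D, E are collinear ∩ AE ⟂ CD]
   → E = (-232/65, 569/65)

E = (-232/65, 569/65)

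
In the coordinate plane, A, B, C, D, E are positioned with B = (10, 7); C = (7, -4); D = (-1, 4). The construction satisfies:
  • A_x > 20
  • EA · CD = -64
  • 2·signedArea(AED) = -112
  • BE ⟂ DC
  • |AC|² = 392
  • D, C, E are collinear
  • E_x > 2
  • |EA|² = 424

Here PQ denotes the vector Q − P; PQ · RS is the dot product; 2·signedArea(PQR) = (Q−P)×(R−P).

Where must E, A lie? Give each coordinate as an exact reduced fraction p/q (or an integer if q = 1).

1. E_x = 3  [D, C, E are collinear ∩ BE ⟂ DC]
2. E_y = 0  [D, C, E are collinear ∩ BE ⟂ DC]
   → E = (3, 0)
3. A_x = 21  [2·signedArea(AED) = -112 ∩ EA · CD = -64]
4. A_y = 10  [2·signedArea(AED) = -112 ∩ EA · CD = -64]
   → A = (21, 10)

A = (21, 10)
E = (3, 0)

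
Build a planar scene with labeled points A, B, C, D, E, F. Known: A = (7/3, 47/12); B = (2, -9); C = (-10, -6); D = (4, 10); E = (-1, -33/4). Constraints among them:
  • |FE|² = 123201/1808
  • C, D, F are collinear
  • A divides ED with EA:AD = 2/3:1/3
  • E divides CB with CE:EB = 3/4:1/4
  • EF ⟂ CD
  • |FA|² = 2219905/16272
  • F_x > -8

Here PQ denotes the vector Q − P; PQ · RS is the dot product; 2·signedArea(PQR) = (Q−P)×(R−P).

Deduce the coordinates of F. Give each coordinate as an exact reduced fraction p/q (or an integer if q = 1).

F = (-815/113, -318/113)

1. F_x = -815/113  [C, D, F are collinear ∩ EF ⟂ CD]
2. F_y = -318/113  [C, D, F are collinear ∩ EF ⟂ CD]
   → F = (-815/113, -318/113)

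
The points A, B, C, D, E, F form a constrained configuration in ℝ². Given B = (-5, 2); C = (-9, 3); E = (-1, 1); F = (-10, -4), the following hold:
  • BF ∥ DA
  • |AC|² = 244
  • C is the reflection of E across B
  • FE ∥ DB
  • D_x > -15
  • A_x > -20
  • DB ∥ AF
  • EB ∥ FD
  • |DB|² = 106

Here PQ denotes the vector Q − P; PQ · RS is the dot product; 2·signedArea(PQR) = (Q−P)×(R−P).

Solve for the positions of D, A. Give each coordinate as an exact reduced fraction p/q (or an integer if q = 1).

A = (-19, -9)
D = (-14, -3)

1. D_x = -14  [FE ∥ DB ∩ EB ∥ FD]
2. D_y = -3  [FE ∥ DB ∩ EB ∥ FD]
   → D = (-14, -3)
3. A_x = -19  [DB ∥ AF ∩ BF ∥ DA]
4. A_y = -9  [DB ∥ AF ∩ BF ∥ DA]
   → A = (-19, -9)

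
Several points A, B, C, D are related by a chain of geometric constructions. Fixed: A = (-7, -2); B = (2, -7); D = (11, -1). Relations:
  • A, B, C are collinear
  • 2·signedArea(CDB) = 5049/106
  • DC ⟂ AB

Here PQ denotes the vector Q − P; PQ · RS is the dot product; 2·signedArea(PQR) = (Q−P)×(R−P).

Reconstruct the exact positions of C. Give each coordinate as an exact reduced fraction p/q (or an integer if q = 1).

C = (671/106, -997/106)

1. C_x = 671/106  [A, B, C are collinear ∩ DC ⟂ AB]
2. C_y = -997/106  [A, B, C are collinear ∩ DC ⟂ AB]
   → C = (671/106, -997/106)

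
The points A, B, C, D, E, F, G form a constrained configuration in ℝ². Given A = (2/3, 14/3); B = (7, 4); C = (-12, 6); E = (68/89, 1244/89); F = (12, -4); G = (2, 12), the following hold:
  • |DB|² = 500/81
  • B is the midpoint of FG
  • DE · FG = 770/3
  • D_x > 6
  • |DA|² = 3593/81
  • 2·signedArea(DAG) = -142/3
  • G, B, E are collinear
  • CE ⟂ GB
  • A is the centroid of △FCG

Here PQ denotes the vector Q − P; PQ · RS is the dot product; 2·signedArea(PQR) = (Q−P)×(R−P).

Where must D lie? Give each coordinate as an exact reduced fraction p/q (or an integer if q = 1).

1. D_x = 59/9  [2·signedArea(DAG) = -142/3 ∩ DE · FG = 770/3]
2. D_y = 14/9  [2·signedArea(DAG) = -142/3 ∩ DE · FG = 770/3]
   → D = (59/9, 14/9)

D = (59/9, 14/9)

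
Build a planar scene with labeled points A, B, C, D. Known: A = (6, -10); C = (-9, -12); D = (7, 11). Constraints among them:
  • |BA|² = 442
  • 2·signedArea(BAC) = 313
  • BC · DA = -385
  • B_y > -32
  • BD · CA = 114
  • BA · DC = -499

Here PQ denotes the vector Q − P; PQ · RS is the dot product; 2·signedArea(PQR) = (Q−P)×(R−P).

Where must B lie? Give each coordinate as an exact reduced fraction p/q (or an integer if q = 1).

1. B_x = 5  [BA · DC = -499 ∩ BD · CA = 114]
2. B_y = -31  [BA · DC = -499 ∩ BD · CA = 114]
   → B = (5, -31)

B = (5, -31)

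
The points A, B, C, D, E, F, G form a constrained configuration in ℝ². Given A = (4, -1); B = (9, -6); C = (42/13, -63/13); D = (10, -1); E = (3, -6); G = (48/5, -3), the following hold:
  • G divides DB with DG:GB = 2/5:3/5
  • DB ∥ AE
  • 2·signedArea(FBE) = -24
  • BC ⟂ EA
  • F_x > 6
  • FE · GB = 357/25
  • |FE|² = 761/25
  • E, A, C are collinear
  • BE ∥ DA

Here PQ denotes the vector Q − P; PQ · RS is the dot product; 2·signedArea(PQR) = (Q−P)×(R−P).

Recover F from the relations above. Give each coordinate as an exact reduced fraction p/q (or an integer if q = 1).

1. F_x = 34/5  [FE · GB = 357/25 ∩ 2·signedArea(FBE) = -24]
2. F_y = -2  [FE · GB = 357/25 ∩ 2·signedArea(FBE) = -24]
   → F = (34/5, -2)

F = (34/5, -2)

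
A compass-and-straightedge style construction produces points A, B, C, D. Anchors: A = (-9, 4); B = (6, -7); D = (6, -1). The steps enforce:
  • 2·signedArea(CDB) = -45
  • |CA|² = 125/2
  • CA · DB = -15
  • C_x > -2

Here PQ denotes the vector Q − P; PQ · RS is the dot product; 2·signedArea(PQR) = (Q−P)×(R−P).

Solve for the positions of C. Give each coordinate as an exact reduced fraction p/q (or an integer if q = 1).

1. C_x = -3/2  [CA · DB = -15 ∩ 2·signedArea(CDB) = -45]
2. C_y = 3/2  [CA · DB = -15 ∩ 2·signedArea(CDB) = -45]
   → C = (-3/2, 3/2)

C = (-3/2, 3/2)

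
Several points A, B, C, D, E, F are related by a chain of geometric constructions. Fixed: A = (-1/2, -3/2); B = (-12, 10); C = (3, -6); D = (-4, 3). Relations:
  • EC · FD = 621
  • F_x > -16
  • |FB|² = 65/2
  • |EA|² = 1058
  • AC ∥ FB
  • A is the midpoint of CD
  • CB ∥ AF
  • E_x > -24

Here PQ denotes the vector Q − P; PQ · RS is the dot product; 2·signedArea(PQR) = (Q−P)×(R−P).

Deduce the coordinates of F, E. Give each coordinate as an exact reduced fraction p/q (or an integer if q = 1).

1. F_x = -31/2  [AC ∥ FB ∩ CB ∥ AF]
2. F_y = 29/2  [AC ∥ FB ∩ CB ∥ AF]
   → F = (-31/2, 29/2)
3. E_x = -47/2  [line -23/2·x + 23/2·y + -1035/2 = 0 ∩ |EA|² = 1058]
4. E_y = 43/2  [line -23/2·x + 23/2·y + -1035/2 = 0 ∩ |EA|² = 1058]
   → E = (-47/2, 43/2)

E = (-47/2, 43/2)
F = (-31/2, 29/2)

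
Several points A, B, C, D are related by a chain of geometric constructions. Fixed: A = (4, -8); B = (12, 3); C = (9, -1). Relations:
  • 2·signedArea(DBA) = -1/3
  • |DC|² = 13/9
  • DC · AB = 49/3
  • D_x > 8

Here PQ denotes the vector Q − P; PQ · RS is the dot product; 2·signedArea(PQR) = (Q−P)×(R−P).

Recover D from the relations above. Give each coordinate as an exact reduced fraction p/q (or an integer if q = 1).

1. D_x = 25/3  [2·signedArea(DBA) = -1/3 ∩ DC · AB = 49/3]
2. D_y = -2  [2·signedArea(DBA) = -1/3 ∩ DC · AB = 49/3]
   → D = (25/3, -2)

D = (25/3, -2)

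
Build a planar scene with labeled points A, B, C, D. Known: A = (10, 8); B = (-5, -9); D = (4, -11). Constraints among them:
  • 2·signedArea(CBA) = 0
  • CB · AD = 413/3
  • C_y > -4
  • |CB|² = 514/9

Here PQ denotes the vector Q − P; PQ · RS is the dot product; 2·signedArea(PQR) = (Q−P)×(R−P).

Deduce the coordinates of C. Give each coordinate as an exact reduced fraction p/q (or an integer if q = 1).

1. C_x = 0  [2·signedArea(CBA) = 0 ∩ CB · AD = 413/3]
2. C_y = -10/3  [2·signedArea(CBA) = 0 ∩ CB · AD = 413/3]
   → C = (0, -10/3)

C = (0, -10/3)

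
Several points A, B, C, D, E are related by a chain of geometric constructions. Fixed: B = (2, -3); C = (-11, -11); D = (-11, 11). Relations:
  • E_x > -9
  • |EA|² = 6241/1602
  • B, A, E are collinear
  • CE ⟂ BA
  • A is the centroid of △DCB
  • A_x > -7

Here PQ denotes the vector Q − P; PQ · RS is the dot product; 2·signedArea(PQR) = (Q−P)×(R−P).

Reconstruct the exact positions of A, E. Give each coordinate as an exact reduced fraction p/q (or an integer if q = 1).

A = (-20/3, -1)
E = (-1529/178, -99/178)

1. A_x = -20/3  [A is the centroid of △DCB]
2. A_y = -1  [A is the centroid of △DCB]
   → A = (-20/3, -1)
3. E_x = -1529/178  [B, A, E are collinear ∩ CE ⟂ BA]
4. E_y = -99/178  [B, A, E are collinear ∩ CE ⟂ BA]
   → E = (-1529/178, -99/178)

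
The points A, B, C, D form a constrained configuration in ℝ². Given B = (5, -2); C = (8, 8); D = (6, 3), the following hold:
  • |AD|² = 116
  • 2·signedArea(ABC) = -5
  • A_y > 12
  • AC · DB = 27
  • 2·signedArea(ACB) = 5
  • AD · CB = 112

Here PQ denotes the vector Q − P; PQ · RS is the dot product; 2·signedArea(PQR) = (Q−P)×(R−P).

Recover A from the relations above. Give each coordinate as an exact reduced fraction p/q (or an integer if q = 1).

A = (10, 13)

1. A_x = 10  [AD · CB = 112 ∩ 2·signedArea(ABC) = -5]
2. A_y = 13  [AD · CB = 112 ∩ 2·signedArea(ABC) = -5]
   → A = (10, 13)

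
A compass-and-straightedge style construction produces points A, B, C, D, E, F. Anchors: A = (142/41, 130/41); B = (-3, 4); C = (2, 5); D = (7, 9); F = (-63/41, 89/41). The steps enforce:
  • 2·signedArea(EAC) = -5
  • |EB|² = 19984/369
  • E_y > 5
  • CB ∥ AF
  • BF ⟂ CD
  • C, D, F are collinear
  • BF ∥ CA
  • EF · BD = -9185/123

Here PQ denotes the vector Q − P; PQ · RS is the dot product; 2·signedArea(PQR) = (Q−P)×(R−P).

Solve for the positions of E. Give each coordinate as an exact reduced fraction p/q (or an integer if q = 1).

E = (511/123, 704/123)

1. E_x = 511/123  [2·signedArea(EAC) = -5 ∩ EF · BD = -9185/123]
2. E_y = 704/123  [2·signedArea(EAC) = -5 ∩ EF · BD = -9185/123]
   → E = (511/123, 704/123)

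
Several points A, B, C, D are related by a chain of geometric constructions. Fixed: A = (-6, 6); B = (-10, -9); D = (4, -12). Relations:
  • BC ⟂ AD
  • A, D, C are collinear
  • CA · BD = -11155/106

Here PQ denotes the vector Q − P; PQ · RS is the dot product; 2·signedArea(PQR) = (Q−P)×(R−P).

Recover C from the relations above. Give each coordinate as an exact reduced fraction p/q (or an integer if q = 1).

C = (-61/106, -399/106)

1. C_x = -61/106  [A, D, C are collinear ∩ BC ⟂ AD]
2. C_y = -399/106  [A, D, C are collinear ∩ BC ⟂ AD]
   → C = (-61/106, -399/106)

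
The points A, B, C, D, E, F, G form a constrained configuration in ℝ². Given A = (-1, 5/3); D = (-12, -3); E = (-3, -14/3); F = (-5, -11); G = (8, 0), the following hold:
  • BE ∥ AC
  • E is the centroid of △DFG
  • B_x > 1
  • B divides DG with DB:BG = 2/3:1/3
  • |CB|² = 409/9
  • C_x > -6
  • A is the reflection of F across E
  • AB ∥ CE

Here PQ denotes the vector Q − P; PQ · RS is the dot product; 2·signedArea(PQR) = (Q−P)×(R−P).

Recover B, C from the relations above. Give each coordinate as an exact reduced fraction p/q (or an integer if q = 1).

1. B_x = 4/3  [B divides DG with DB:BG = 2/3:1/3]
2. B_y = -1  [B divides DG with DB:BG = 2/3:1/3]
   → B = (4/3, -1)
3. C_x = -16/3  [AB ∥ CE ∩ BE ∥ AC]
4. C_y = -2  [AB ∥ CE ∩ BE ∥ AC]
   → C = (-16/3, -2)

B = (4/3, -1)
C = (-16/3, -2)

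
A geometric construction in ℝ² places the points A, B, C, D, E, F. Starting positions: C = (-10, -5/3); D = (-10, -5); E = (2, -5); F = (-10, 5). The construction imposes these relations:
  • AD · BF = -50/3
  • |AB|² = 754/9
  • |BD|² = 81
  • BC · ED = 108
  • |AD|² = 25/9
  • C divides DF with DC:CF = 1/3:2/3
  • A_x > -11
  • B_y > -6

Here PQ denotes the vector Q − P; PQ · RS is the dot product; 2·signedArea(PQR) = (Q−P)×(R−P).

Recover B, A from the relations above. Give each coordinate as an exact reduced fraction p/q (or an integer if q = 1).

A = (-10, -10/3)
B = (-1, -5)

1. B_x = -1  [BC · ED = 108]
2. B_y = -5  [|BD|² = 81]
   → B = (-1, -5)
3. A_x = -10  [line 9·x + -10·y + 170/3 = 0 ∩ |AD|² = 25/9]
4. A_y = -10/3  [line 9·x + -10·y + 170/3 = 0 ∩ |AD|² = 25/9]
   → A = (-10, -10/3)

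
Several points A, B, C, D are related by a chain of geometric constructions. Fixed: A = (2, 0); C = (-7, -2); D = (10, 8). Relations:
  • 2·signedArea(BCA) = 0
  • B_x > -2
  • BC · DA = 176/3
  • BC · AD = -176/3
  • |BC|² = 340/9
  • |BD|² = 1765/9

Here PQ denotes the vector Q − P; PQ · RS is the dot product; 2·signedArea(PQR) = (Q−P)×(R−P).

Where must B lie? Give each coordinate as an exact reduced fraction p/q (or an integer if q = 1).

B = (-1, -2/3)

1. B_x = -1  [2·signedArea(BCA) = 0 ∩ BC · DA = 176/3]
2. B_y = -2/3  [2·signedArea(BCA) = 0 ∩ BC · DA = 176/3]
   → B = (-1, -2/3)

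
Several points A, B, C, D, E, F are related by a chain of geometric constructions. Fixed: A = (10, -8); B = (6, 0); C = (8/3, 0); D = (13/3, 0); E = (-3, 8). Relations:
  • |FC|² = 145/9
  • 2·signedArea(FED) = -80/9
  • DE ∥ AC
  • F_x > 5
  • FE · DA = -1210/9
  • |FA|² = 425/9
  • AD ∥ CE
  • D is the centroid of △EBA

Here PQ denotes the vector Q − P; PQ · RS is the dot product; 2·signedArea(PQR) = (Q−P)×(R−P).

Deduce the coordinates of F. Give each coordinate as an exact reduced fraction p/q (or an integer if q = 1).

1. F_x = 17/3  [2·signedArea(FED) = -80/9 ∩ FE · DA = -1210/9]
2. F_y = -8/3  [2·signedArea(FED) = -80/9 ∩ FE · DA = -1210/9]
   → F = (17/3, -8/3)

F = (17/3, -8/3)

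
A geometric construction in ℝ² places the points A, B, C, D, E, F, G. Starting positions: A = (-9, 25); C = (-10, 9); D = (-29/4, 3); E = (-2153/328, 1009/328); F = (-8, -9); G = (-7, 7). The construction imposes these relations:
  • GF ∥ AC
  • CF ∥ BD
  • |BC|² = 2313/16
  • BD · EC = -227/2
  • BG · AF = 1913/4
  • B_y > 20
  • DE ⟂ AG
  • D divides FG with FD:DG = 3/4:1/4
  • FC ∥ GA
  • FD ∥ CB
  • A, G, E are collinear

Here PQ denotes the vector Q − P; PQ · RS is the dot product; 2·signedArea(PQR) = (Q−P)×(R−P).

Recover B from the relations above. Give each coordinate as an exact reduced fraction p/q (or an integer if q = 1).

B = (-37/4, 21)

1. B_x = -37/4  [CF ∥ BD ∩ FD ∥ CB]
2. B_y = 21  [CF ∥ BD ∩ FD ∥ CB]
   → B = (-37/4, 21)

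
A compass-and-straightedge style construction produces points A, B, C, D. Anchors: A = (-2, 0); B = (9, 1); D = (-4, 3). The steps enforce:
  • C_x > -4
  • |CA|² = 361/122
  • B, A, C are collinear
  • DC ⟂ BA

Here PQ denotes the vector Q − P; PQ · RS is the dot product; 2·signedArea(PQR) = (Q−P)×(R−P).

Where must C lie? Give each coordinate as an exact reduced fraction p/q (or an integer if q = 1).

1. C_x = -453/122  [B, A, C are collinear ∩ DC ⟂ BA]
2. C_y = -19/122  [B, A, C are collinear ∩ DC ⟂ BA]
   → C = (-453/122, -19/122)

C = (-453/122, -19/122)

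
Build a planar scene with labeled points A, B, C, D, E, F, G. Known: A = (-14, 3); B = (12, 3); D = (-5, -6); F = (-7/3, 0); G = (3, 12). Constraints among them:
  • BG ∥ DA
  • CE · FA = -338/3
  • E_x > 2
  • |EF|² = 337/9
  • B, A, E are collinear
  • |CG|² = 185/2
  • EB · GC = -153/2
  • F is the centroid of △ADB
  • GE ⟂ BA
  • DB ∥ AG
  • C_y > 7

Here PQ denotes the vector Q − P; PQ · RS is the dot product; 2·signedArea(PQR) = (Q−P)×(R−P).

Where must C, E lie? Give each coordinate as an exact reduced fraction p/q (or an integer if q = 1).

C = (-11/2, 15/2)
E = (3, 3)

1. E_x = 3  [B, A, E are collinear ∩ GE ⟂ BA]
2. E_y = 3  [B, A, E are collinear ∩ GE ⟂ BA]
   → E = (3, 3)
3. C_x = -11/2  [CE · FA = -338/3 ∩ EB · GC = -153/2]
4. C_y = 15/2  [CE · FA = -338/3 ∩ EB · GC = -153/2]
   → C = (-11/2, 15/2)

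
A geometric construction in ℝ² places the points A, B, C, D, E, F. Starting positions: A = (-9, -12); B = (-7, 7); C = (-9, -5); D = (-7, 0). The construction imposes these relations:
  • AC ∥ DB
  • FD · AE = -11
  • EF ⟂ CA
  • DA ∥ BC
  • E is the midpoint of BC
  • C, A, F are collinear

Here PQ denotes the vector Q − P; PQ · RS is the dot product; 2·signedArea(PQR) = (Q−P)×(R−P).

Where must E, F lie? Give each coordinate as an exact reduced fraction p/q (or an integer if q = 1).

1. E_x = -8  [E is the midpoint of BC]
2. E_y = 1  [E is the midpoint of BC]
   → E = (-8, 1)
3. F_x = -9  [C, A, F are collinear ∩ EF ⟂ CA]
4. F_y = 1  [C, A, F are collinear ∩ EF ⟂ CA]
   → F = (-9, 1)

E = (-8, 1)
F = (-9, 1)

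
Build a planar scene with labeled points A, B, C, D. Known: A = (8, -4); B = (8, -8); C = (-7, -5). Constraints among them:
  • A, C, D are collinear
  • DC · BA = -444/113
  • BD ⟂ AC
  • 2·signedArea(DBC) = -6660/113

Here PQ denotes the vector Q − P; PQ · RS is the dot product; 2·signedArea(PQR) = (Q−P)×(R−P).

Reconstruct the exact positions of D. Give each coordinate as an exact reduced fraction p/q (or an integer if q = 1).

1. D_x = 874/113  [A, C, D are collinear ∩ BD ⟂ AC]
2. D_y = -454/113  [A, C, D are collinear ∩ BD ⟂ AC]
   → D = (874/113, -454/113)

D = (874/113, -454/113)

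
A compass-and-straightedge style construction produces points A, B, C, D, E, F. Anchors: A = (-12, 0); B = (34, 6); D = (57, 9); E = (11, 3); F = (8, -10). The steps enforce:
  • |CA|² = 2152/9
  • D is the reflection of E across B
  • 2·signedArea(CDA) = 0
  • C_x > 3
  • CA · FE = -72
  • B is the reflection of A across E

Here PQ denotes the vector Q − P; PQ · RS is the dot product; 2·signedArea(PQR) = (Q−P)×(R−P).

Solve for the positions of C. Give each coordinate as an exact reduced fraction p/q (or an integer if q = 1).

C = (10/3, 2)

1. C_x = 10/3  [2·signedArea(CDA) = 0 ∩ CA · FE = -72]
2. C_y = 2  [2·signedArea(CDA) = 0 ∩ CA · FE = -72]
   → C = (10/3, 2)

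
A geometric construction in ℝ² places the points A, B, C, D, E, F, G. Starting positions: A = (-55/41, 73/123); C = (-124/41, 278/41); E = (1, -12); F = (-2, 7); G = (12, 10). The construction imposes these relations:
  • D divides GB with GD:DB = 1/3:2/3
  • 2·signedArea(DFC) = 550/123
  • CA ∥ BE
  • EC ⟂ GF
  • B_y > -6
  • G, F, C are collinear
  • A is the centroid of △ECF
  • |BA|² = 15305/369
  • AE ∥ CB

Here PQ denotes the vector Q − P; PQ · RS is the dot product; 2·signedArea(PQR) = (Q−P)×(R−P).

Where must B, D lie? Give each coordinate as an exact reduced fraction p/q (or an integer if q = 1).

1. B_x = -28/41  [CA ∥ BE ∩ AE ∥ CB]
2. B_y = -715/123  [CA ∥ BE ∩ AE ∥ CB]
   → B = (-28/41, -715/123)
3. D_x = 956/123  [D divides GB with GD:DB = 1/3:2/3]
4. D_y = 1745/369  [D divides GB with GD:DB = 1/3:2/3]
   → D = (956/123, 1745/369)

B = (-28/41, -715/123)
D = (956/123, 1745/369)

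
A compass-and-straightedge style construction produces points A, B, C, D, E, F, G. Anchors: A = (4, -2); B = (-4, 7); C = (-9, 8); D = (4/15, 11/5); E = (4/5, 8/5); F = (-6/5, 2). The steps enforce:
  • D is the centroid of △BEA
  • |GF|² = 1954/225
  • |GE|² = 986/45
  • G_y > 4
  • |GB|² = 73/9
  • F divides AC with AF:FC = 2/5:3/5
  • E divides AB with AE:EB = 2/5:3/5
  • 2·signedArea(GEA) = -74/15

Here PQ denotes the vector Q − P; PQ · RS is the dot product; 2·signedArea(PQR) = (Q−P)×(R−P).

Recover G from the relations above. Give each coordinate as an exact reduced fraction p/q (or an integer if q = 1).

1. G_x = -3  [line 18/5·x + 16/5·y + -46/15 = 0 ∩ |GF|² = 1954/225]
2. G_y = 13/3  [line 18/5·x + 16/5·y + -46/15 = 0 ∩ |GF|² = 1954/225]
   → G = (-3, 13/3)

G = (-3, 13/3)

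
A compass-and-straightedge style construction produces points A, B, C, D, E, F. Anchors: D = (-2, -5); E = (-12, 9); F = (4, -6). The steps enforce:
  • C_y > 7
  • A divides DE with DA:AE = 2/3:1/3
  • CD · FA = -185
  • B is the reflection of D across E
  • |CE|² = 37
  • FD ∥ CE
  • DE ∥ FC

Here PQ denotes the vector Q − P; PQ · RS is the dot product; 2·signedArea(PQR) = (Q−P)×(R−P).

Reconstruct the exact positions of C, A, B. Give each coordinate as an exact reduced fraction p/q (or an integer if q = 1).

1. C_x = -6  [FD ∥ CE ∩ DE ∥ FC]
2. C_y = 8  [FD ∥ CE ∩ DE ∥ FC]
   → C = (-6, 8)
3. A_x = -26/3  [A divides DE with DA:AE = 2/3:1/3]
4. A_y = 13/3  [A divides DE with DA:AE = 2/3:1/3]
   → A = (-26/3, 13/3)
5. B_x = -22  [B is the reflection of D across E]
6. B_y = 23  [B is the reflection of D across E]
   → B = (-22, 23)

A = (-26/3, 13/3)
B = (-22, 23)
C = (-6, 8)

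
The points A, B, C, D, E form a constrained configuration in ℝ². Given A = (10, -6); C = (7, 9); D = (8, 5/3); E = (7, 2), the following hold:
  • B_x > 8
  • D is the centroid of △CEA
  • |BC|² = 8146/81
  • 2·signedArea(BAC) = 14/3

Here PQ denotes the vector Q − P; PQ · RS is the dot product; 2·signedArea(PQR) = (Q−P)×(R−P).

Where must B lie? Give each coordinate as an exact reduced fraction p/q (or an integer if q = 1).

1. B_x = 26/3  [line -15·x + -3·y + 382/3 = 0 ∩ |BC|² = 8146/81]
2. B_y = -8/9  [line -15·x + -3·y + 382/3 = 0 ∩ |BC|² = 8146/81]
   → B = (26/3, -8/9)

B = (26/3, -8/9)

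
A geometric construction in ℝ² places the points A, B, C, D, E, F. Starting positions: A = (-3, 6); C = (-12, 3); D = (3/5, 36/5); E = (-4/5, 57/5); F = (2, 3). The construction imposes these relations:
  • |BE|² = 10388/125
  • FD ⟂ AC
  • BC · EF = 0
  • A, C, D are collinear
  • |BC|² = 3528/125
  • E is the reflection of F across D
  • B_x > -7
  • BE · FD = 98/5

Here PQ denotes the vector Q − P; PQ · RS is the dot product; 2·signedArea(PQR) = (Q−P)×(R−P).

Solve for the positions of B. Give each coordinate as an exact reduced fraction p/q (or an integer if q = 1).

1. B_x = -174/25  [line -14/5·x + 42/5·y + -294/5 = 0 ∩ |BC|² = 3528/125]
2. B_y = 117/25  [line -14/5·x + 42/5·y + -294/5 = 0 ∩ |BC|² = 3528/125]
   → B = (-174/25, 117/25)

B = (-174/25, 117/25)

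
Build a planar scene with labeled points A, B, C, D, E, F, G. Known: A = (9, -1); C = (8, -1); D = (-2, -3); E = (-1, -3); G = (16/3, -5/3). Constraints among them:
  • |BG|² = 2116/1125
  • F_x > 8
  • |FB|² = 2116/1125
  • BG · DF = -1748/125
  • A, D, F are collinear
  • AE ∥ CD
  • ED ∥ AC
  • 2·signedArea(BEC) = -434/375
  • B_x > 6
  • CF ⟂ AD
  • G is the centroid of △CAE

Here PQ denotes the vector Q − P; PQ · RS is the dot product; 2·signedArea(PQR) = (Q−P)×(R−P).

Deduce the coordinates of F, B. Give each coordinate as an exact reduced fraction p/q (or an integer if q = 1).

B = (2506/375, -533/375)
F = (1004/125, -147/125)

1. F_x = 1004/125  [A, D, F are collinear ∩ CF ⟂ AD]
2. F_y = -147/125  [A, D, F are collinear ∩ CF ⟂ AD]
   → F = (1004/125, -147/125)
3. B_x = 2506/375  [2·signedArea(BEC) = -434/375 ∩ BG · DF = -1748/125]
4. B_y = -533/375  [2·signedArea(BEC) = -434/375 ∩ BG · DF = -1748/125]
   → B = (2506/375, -533/375)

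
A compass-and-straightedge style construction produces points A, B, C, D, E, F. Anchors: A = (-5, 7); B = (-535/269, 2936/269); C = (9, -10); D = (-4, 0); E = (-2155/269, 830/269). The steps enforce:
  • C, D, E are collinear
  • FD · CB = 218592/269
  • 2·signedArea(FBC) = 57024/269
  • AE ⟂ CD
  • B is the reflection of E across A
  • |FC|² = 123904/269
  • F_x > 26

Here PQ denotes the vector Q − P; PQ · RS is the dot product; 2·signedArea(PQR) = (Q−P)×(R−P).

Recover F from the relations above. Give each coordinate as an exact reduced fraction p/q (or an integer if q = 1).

1. F_x = 6997/269  [2·signedArea(FBC) = 57024/269 ∩ FD · CB = 218592/269]
2. F_y = -6210/269  [2·signedArea(FBC) = 57024/269 ∩ FD · CB = 218592/269]
   → F = (6997/269, -6210/269)

F = (6997/269, -6210/269)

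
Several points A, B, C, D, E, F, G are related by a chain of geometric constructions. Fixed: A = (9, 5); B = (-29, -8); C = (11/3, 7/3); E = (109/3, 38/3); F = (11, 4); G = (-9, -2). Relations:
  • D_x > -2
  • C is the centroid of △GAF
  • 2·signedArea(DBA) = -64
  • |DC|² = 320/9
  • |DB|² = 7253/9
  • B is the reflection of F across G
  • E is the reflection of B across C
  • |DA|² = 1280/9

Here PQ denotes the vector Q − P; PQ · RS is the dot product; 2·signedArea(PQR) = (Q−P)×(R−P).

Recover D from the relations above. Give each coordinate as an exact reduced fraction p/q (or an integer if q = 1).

1. D_x = -5/3  [line -13·x + 38·y + -9 = 0 ∩ |DB|² = 7253/9]
2. D_y = -1/3  [line -13·x + 38·y + -9 = 0 ∩ |DB|² = 7253/9]
   → D = (-5/3, -1/3)

D = (-5/3, -1/3)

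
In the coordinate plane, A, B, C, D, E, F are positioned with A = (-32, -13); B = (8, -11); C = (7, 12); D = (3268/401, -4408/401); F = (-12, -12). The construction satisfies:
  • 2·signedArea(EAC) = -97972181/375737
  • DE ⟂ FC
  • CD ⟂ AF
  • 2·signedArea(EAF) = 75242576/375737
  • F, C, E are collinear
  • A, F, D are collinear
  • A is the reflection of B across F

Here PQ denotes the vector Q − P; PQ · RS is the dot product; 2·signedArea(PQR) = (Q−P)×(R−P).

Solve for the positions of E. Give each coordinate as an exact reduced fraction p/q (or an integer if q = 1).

E = (-1407740/375737, -591660/375737)

1. E_x = -1407740/375737  [F, C, E are collinear ∩ DE ⟂ FC]
2. E_y = -591660/375737  [F, C, E are collinear ∩ DE ⟂ FC]
   → E = (-1407740/375737, -591660/375737)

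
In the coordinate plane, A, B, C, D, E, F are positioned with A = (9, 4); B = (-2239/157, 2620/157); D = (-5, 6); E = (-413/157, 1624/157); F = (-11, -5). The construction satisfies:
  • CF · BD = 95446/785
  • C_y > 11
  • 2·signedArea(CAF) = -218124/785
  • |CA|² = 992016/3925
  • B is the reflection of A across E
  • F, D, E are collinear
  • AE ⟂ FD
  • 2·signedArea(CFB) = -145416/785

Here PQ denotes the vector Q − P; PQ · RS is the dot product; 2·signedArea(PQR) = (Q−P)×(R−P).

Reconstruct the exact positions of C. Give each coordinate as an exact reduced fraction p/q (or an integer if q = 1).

1. C_x = -3891/785  [2·signedArea(CFB) = -145416/785 ∩ CF · BD = 95446/785]
2. C_y = 9116/785  [2·signedArea(CFB) = -145416/785 ∩ CF · BD = 95446/785]
   → C = (-3891/785, 9116/785)

C = (-3891/785, 9116/785)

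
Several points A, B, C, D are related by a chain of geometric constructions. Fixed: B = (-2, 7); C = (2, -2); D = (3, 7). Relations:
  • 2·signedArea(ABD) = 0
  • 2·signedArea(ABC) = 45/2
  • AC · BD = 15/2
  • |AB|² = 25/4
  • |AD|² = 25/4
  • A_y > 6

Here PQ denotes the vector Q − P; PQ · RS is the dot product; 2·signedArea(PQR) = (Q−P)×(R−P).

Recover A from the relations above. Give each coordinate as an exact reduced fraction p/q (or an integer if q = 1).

A = (1/2, 7)

1. A_x = 1/2  [2·signedArea(ABD) = 0 ∩ 2·signedArea(ABC) = 45/2]
2. A_y = 7  [2·signedArea(ABD) = 0 ∩ 2·signedArea(ABC) = 45/2]
   → A = (1/2, 7)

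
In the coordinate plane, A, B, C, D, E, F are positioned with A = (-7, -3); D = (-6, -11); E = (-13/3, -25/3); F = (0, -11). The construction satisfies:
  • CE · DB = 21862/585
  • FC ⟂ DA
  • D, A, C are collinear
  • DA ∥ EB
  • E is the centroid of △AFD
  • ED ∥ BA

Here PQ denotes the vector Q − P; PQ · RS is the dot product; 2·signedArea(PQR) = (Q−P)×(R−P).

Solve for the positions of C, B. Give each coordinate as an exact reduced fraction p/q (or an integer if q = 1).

B = (-16/3, -1/3)
C = (-384/65, -763/65)

1. C_x = -384/65  [D, A, C are collinear ∩ FC ⟂ DA]
2. C_y = -763/65  [D, A, C are collinear ∩ FC ⟂ DA]
   → C = (-384/65, -763/65)
3. B_x = -16/3  [ED ∥ BA ∩ DA ∥ EB]
4. B_y = -1/3  [ED ∥ BA ∩ DA ∥ EB]
   → B = (-16/3, -1/3)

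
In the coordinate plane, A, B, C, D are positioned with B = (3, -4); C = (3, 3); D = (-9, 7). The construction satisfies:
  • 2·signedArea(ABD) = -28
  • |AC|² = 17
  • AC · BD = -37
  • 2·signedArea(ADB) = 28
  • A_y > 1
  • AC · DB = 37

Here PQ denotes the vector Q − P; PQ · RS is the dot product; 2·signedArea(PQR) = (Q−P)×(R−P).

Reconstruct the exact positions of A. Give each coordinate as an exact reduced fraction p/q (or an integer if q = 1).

1. A_x = -1  [AC · DB = 37 ∩ 2·signedArea(ABD) = -28]
2. A_y = 2  [AC · DB = 37 ∩ 2·signedArea(ABD) = -28]
   → A = (-1, 2)

A = (-1, 2)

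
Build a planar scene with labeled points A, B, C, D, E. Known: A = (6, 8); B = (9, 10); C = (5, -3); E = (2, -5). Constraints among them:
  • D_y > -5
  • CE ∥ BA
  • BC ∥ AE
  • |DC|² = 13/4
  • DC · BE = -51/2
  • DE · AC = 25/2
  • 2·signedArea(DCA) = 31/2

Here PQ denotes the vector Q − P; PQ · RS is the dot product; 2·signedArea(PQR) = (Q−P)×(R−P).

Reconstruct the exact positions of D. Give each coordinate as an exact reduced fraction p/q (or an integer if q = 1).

D = (7/2, -4)

1. D_x = 7/2  [DE · AC = 25/2 ∩ DC · BE = -51/2]
2. D_y = -4  [DE · AC = 25/2 ∩ DC · BE = -51/2]
   → D = (7/2, -4)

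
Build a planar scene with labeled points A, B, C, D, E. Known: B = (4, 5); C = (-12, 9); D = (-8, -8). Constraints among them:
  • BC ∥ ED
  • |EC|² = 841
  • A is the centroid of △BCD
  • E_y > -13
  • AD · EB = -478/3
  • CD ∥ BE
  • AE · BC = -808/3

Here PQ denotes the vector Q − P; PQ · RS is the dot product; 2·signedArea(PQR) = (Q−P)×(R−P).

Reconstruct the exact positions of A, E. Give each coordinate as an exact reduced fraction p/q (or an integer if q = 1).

A = (-16/3, 2)
E = (8, -12)

1. A_x = -16/3  [A is the centroid of △BCD]
2. A_y = 2  [A is the centroid of △BCD]
   → A = (-16/3, 2)
3. E_x = 8  [BC ∥ ED ∩ CD ∥ BE]
4. E_y = -12  [BC ∥ ED ∩ CD ∥ BE]
   → E = (8, -12)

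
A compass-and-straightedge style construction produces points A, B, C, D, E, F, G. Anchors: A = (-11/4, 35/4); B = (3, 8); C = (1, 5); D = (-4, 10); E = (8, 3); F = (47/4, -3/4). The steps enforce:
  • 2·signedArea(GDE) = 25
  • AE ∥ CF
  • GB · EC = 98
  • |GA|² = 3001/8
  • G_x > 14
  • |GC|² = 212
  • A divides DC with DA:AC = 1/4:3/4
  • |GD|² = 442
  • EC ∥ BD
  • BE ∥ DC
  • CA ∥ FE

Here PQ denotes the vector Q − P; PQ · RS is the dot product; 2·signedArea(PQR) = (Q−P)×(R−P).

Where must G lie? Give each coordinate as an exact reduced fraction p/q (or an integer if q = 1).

G = (15, 1)

1. G_x = 15  [2·signedArea(GDE) = 25 ∩ GB · EC = 98]
2. G_y = 1  [2·signedArea(GDE) = 25 ∩ GB · EC = 98]
   → G = (15, 1)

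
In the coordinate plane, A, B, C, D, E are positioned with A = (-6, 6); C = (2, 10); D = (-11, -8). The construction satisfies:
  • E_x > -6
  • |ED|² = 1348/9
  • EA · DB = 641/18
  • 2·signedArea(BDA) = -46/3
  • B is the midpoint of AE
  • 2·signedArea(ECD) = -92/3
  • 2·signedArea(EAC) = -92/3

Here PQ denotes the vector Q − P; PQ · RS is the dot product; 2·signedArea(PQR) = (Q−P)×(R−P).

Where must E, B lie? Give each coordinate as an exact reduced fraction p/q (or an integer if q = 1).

1. E_x = -5  [2·signedArea(EAC) = -92/3 ∩ 2·signedArea(ECD) = -92/3]
2. E_y = 8/3  [2·signedArea(EAC) = -92/3 ∩ 2·signedArea(ECD) = -92/3]
   → E = (-5, 8/3)
3. B_x = -11/2  [B is the midpoint of AE]
4. B_y = 13/3  [B is the midpoint of AE]
   → B = (-11/2, 13/3)

B = (-11/2, 13/3)
E = (-5, 8/3)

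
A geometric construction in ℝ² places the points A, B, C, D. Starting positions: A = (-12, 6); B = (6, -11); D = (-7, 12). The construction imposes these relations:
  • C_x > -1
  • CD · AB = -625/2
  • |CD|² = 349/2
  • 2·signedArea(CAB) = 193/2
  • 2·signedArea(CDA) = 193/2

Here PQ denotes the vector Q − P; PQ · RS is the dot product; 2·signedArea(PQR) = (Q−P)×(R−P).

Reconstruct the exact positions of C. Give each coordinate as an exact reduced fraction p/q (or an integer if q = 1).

1. C_x = -1/2  [2·signedArea(CDA) = 193/2 ∩ CD · AB = -625/2]
2. C_y = 1/2  [2·signedArea(CDA) = 193/2 ∩ CD · AB = -625/2]
   → C = (-1/2, 1/2)

C = (-1/2, 1/2)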